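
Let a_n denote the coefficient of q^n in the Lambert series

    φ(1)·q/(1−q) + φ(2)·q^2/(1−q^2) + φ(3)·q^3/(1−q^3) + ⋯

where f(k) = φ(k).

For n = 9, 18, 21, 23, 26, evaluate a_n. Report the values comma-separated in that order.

[q^9] φ(1)=1,φ(3)=2,φ(9)=6 ⇒ 9
n=18: 1·18 2·9 3·6 6·3 9·2 18·1  φ→[1+1+2+2+6+6]=18
[q^21] φ(1)=1,φ(3)=2,φ(7)=6,φ(21)=12 ⇒ 21
[q^23] φ(23)=22,φ(1)=1 ⇒ 23
n=26: 26·1 13·2 2·13 1·26  φ→[12+12+1+1]=26

9, 18, 21, 23, 26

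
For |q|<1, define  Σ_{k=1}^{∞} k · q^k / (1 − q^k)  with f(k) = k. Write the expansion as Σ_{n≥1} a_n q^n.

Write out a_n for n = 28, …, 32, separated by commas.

n=28: 1·28 2·14 4·7 7·4 14·2 28·1  f→[1+2+4+7+14+28]=56
n=29: 29·1 1·29  f→[29+1]=30
[q^30] f(30)=30,f(15)=15,f(10)=10,f(6)=6,f(5)=5,f(3)=3,f(2)=2,f(1)=1 ⇒ 72
q^31  k|31↦f(k): 1:1 31:31  a_31=32
d|32:{32,16,8,4,2,1}  Σf=32+16+8+4+2+1=63

56, 30, 72, 32, 63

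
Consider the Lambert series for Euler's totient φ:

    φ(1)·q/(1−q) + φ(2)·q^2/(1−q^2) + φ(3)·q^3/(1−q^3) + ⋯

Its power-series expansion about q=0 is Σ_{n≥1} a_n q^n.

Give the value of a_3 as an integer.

q^3  k|3↦φ(k): 3:2 1:1  a_3=3

a_3 = 3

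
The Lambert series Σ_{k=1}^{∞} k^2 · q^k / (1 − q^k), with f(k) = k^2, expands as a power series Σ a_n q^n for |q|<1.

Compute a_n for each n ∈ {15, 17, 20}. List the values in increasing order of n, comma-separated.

n=15: 15·1 5·3 3·5 1·15  f→[225+25+9+1]=260
q^17  k|17↦f(k): 1:1 17:289  a_17=290
d|20:{1,2,4,5,10,20}  Σf=1+4+16+25+100+400=546

260, 290, 546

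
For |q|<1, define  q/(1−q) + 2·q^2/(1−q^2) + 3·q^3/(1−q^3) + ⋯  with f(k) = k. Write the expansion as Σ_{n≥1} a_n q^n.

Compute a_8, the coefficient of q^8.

a_8 = 15

d|8:{1,2,4,8}  Σf=1+2+4+8=15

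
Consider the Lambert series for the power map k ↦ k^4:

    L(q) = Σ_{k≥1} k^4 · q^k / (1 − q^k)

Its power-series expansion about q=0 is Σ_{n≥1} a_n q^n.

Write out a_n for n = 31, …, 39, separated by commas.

n=31: 1·31 31·1  f→[1+923521]=923522
n=32: 32·1 16·2 8·4 4·8 2·16 1·32  f→[1048576+65536+4096+256+16+1]=1118481
[q^33] f(33)=1185921,f(11)=14641,f(3)=81,f(1)=1 ⇒ 1200644
[q^34] f(34)=1336336,f(17)=83521,f(2)=16,f(1)=1 ⇒ 1419874
d|35:{1,5,7,35}  Σf=1+625+2401+1500625=1503652
[q^36] f(1)=1,f(2)=16,f(3)=81,f(4)=256,f(6)=1296,f(9)=6561,f(12)=20736,f(18)=104976,f(36)=1679616 ⇒ 1813539
[q^37] f(37)=1874161,f(1)=1 ⇒ 1874162
n=38: 1·38 2·19 19·2 38·1  f→[1+16+130321+2085136]=2215474
n=39: 1·39 3·13 13·3 39·1  f→[1+81+28561+2313441]=2342084

923522, 1118481, 1200644, 1419874, 1503652, 1813539, 1874162, 2215474, 2342084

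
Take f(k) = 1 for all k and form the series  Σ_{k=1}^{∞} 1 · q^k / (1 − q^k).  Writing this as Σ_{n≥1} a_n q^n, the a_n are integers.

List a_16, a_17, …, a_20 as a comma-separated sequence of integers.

[q^16] f(16)=1,f(8)=1,f(4)=1,f(2)=1,f(1)=1 ⇒ 5
d|17:{1,17}  Σf=1+1=2
n=18: 18·1 9·2 6·3 3·6 2·9 1·18  f→[1+1+1+1+1+1]=6
[q^19] f(1)=1,f(19)=1 ⇒ 2
[q^20] f(1)=1,f(2)=1,f(4)=1,f(5)=1,f(10)=1,f(20)=1 ⇒ 6

5, 2, 6, 2, 6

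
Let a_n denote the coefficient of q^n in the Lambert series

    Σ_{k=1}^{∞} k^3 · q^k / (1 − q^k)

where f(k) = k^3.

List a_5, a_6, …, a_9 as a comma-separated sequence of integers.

[q^5] f(5)=125,f(1)=1 ⇒ 126
q^6  k|6↦f(k): 6:216 3:27 2:8 1:1  a_6=252
[q^7] f(1)=1,f(7)=343 ⇒ 344
[q^8] f(8)=512,f(4)=64,f(2)=8,f(1)=1 ⇒ 585
n=9: 1·9 3·3 9·1  f→[1+27+729]=757

126, 252, 344, 585, 757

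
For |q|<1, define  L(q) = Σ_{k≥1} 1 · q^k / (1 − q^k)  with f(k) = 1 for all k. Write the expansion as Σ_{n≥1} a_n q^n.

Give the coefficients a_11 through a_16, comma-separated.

2, 6, 2, 4, 4, 5

n=11: 11·1 1·11  f→[1+1]=2
q^12  k|12↦f(k): 1:1 2:1 3:1 4:1 6:1 12:1  a_12=6
q^13  k|13↦f(k): 1:1 13:1  a_13=2
q^14  k|14↦f(k): 1:1 2:1 7:1 14:1  a_14=4
n=15: 15·1 5·3 3·5 1·15  f→[1+1+1+1]=4
[q^16] f(1)=1,f(2)=1,f(4)=1,f(8)=1,f(16)=1 ⇒ 5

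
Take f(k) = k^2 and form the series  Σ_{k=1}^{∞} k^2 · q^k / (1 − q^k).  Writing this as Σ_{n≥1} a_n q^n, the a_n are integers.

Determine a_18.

q^18  k|18↦f(k): 18:324 9:81 6:36 3:9 2:4 1:1  a_18=455

a_18 = 455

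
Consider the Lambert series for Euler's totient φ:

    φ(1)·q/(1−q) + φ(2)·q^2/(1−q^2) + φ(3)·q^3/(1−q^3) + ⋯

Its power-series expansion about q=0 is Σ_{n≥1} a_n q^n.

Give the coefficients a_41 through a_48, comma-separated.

n=41: 41·1 1·41  φ→[40+1]=41
q^42  k|42↦φ(k): 1:1 2:1 3:2 6:2 7:6 14:6 21:12 42:12  a_42=42
q^43  k|43↦φ(k): 43:42 1:1  a_43=43
n=44: 44·1 22·2 11·4 4·11 2·22 1·44  φ→[20+10+10+2+1+1]=44
[q^45] φ(45)=24,φ(15)=8,φ(9)=6,φ(5)=4,φ(3)=2,φ(1)=1 ⇒ 45
q^46  k|46↦φ(k): 46:22 23:22 2:1 1:1  a_46=46
n=47: 1·47 47·1  φ→[1+46]=47
n=48: 48·1 24·2 16·3 12·4 8·6 6·8 4·12 3·16 2·24 1·48  φ→[16+8+8+4+4+2+2+2+1+1]=48

41, 42, 43, 44, 45, 46, 47, 48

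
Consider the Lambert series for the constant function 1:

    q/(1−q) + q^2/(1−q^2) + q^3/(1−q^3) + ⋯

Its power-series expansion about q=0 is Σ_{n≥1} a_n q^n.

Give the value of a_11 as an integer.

a_11 = 2

[q^11] f(1)=1,f(11)=1 ⇒ 2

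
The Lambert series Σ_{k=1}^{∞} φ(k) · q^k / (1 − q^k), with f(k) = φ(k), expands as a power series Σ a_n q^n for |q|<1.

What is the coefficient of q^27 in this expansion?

n=27: 1·27 3·9 9·3 27·1  φ→[1+2+6+18]=27

a_27 = 27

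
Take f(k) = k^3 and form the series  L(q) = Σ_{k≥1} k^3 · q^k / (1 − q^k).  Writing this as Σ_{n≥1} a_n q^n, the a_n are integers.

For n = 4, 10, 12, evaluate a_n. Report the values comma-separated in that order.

q^4  k|4↦f(k): 1:1 2:8 4:64  a_4=73
d|10:{1,2,5,10}  Σf=1+8+125+1000=1134
q^12  k|12↦f(k): 1:1 2:8 3:27 4:64 6:216 12:1728  a_12=2044

73, 1134, 2044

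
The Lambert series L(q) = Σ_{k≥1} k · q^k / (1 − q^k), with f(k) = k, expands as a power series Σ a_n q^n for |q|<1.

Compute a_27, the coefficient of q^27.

[q^27] f(1)=1,f(3)=3,f(9)=9,f(27)=27 ⇒ 40

a_27 = 40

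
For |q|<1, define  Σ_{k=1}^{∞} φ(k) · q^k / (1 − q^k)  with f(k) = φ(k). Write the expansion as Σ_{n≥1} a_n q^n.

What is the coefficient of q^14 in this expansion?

n=14: 14·1 7·2 2·7 1·14  φ→[6+6+1+1]=14

a_14 = 14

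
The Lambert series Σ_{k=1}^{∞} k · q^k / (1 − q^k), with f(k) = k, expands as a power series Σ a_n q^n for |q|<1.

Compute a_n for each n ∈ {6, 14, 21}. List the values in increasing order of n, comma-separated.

d|6:{1,2,3,6}  Σf=1+2+3+6=12
n=14: 1·14 2·7 7·2 14·1  f→[1+2+7+14]=24
q^21  k|21↦f(k): 21:21 7:7 3:3 1:1  a_21=32

12, 24, 32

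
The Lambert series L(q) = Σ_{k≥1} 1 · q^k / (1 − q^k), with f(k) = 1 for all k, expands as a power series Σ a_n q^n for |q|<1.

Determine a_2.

a_2 = 2

q^2  k|2↦f(k): 1:1 2:1  a_2=2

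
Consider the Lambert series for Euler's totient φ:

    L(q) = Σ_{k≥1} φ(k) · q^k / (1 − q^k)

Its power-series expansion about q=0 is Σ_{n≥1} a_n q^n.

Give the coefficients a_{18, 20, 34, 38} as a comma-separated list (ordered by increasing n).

d|18:{18,9,6,3,2,1}  Σφ=6+6+2+2+1+1=18
[q^20] φ(1)=1,φ(2)=1,φ(4)=2,φ(5)=4,φ(10)=4,φ(20)=8 ⇒ 20
n=34: 34·1 17·2 2·17 1·34  φ→[16+16+1+1]=34
n=38: 1·38 2·19 19·2 38·1  φ→[1+1+18+18]=38

18, 20, 34, 38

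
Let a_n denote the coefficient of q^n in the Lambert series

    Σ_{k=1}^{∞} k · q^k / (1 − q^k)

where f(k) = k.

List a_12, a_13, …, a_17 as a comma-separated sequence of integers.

n=12: 1·12 2·6 3·4 4·3 6·2 12·1  f→[1+2+3+4+6+12]=28
q^13  k|13↦f(k): 13:13 1:1  a_13=14
n=14: 1·14 2·7 7·2 14·1  f→[1+2+7+14]=24
q^15  k|15↦f(k): 1:1 3:3 5:5 15:15  a_15=24
q^16  k|16↦f(k): 1:1 2:2 4:4 8:8 16:16  a_16=31
[q^17] f(17)=17,f(1)=1 ⇒ 18

28, 14, 24, 24, 31, 18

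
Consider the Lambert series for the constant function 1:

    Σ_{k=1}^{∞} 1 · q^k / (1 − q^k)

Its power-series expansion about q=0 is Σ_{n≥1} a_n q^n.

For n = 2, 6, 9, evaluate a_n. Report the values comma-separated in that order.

2, 4, 3

d|2:{2,1}  Σf=1+1=2
q^6  k|6↦f(k): 1:1 2:1 3:1 6:1  a_6=4
d|9:{9,3,1}  Σf=1+1+1=3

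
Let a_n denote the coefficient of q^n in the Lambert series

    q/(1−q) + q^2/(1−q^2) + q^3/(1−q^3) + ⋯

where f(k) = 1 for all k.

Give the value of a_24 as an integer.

q^24  k|24↦f(k): 24:1 12:1 8:1 6:1 4:1 3:1 2:1 1:1  a_24=8

a_24 = 8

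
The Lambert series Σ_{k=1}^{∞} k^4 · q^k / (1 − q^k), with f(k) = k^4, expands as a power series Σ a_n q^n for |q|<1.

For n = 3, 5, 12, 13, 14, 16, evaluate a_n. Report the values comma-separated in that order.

82, 626, 22386, 28562, 40834, 69905

[q^3] f(1)=1,f(3)=81 ⇒ 82
[q^5] f(5)=625,f(1)=1 ⇒ 626
q^12  k|12↦f(k): 12:20736 6:1296 4:256 3:81 2:16 1:1  a_12=22386
d|13:{13,1}  Σf=28561+1=28562
d|14:{14,7,2,1}  Σf=38416+2401+16+1=40834
d|16:{16,8,4,2,1}  Σf=65536+4096+256+16+1=69905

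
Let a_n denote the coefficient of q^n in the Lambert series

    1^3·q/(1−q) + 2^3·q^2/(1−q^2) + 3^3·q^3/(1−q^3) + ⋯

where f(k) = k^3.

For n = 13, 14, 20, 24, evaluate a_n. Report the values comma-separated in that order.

[q^13] f(1)=1,f(13)=2197 ⇒ 2198
q^14  k|14↦f(k): 1:1 2:8 7:343 14:2744  a_14=3096
[q^20] f(1)=1,f(2)=8,f(4)=64,f(5)=125,f(10)=1000,f(20)=8000 ⇒ 9198
n=24: 1·24 2·12 3·8 4·6 6·4 8·3 12·2 24·1  f→[1+8+27+64+216+512+1728+13824]=16380

2198, 3096, 9198, 16380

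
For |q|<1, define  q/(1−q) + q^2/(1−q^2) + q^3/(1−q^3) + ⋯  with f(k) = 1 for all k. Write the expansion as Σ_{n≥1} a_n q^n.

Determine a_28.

a_28 = 6

q^28  k|28↦f(k): 1:1 2:1 4:1 7:1 14:1 28:1  a_28=6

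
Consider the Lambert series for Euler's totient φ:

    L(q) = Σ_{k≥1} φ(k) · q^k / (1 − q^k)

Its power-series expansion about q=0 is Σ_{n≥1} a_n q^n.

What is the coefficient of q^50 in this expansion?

d|50:{50,25,10,5,2,1}  Σφ=20+20+4+4+1+1=50

a_50 = 50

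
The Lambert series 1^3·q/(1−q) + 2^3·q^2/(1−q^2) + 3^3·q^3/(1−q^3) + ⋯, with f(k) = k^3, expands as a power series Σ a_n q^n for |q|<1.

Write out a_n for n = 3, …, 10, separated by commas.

28, 73, 126, 252, 344, 585, 757, 1134

n=3: 1·3 3·1  f→[1+27]=28
[q^4] f(4)=64,f(2)=8,f(1)=1 ⇒ 73
d|5:{1,5}  Σf=1+125=126
[q^6] f(1)=1,f(2)=8,f(3)=27,f(6)=216 ⇒ 252
d|7:{7,1}  Σf=343+1=344
d|8:{1,2,4,8}  Σf=1+8+64+512=585
q^9  k|9↦f(k): 1:1 3:27 9:729  a_9=757
n=10: 1·10 2·5 5·2 10·1  f→[1+8+125+1000]=1134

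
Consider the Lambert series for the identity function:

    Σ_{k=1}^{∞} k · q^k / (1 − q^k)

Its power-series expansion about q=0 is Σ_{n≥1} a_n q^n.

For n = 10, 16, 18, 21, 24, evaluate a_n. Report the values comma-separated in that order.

18, 31, 39, 32, 60

d|10:{1,2,5,10}  Σf=1+2+5+10=18
q^16  k|16↦f(k): 1:1 2:2 4:4 8:8 16:16  a_16=31
n=18: 18·1 9·2 6·3 3·6 2·9 1·18  f→[18+9+6+3+2+1]=39
n=21: 21·1 7·3 3·7 1·21  f→[21+7+3+1]=32
q^24  k|24↦f(k): 1:1 2:2 3:3 4:4 6:6 8:8 12:12 24:24  a_24=60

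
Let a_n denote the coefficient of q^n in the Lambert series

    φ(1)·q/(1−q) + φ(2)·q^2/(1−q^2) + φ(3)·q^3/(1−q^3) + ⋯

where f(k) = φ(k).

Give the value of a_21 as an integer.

q^21  k|21↦φ(k): 21:12 7:6 3:2 1:1  a_21=21

a_21 = 21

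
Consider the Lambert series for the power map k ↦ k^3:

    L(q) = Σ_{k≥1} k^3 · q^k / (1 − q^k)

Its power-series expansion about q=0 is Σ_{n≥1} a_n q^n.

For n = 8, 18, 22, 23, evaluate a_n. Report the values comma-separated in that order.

d|8:{1,2,4,8}  Σf=1+8+64+512=585
d|18:{18,9,6,3,2,1}  Σf=5832+729+216+27+8+1=6813
q^22  k|22↦f(k): 1:1 2:8 11:1331 22:10648  a_22=11988
[q^23] f(1)=1,f(23)=12167 ⇒ 12168

585, 6813, 11988, 12168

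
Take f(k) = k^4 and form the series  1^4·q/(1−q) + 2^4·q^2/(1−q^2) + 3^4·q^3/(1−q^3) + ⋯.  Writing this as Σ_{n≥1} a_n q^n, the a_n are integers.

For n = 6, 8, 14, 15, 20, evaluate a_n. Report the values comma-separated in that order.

q^6  k|6↦f(k): 6:1296 3:81 2:16 1:1  a_6=1394
[q^8] f(8)=4096,f(4)=256,f(2)=16,f(1)=1 ⇒ 4369
q^14  k|14↦f(k): 14:38416 7:2401 2:16 1:1  a_14=40834
d|15:{15,5,3,1}  Σf=50625+625+81+1=51332
[q^20] f(1)=1,f(2)=16,f(4)=256,f(5)=625,f(10)=10000,f(20)=160000 ⇒ 170898

1394, 4369, 40834, 51332, 170898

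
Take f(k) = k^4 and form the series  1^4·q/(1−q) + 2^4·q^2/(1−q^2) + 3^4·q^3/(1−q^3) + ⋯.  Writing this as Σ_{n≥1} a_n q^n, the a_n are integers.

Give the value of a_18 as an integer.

a_18 = 112931

[q^18] f(1)=1,f(2)=16,f(3)=81,f(6)=1296,f(9)=6561,f(18)=104976 ⇒ 112931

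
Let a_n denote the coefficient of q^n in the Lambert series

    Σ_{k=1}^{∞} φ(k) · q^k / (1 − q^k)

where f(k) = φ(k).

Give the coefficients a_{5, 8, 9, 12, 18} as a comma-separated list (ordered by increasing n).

[q^5] φ(1)=1,φ(5)=4 ⇒ 5
d|8:{8,4,2,1}  Σφ=4+2+1+1=8
q^9  k|9↦φ(k): 1:1 3:2 9:6  a_9=9
d|12:{1,2,3,4,6,12}  Σφ=1+1+2+2+2+4=12
n=18: 1·18 2·9 3·6 6·3 9·2 18·1  φ→[1+1+2+2+6+6]=18

5, 8, 9, 12, 18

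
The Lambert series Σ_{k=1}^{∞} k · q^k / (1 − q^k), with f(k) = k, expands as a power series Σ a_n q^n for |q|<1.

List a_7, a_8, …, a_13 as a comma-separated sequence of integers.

d|7:{7,1}  Σf=7+1=8
d|8:{8,4,2,1}  Σf=8+4+2+1=15
q^9  k|9↦f(k): 1:1 3:3 9:9  a_9=13
q^10  k|10↦f(k): 1:1 2:2 5:5 10:10  a_10=18
n=11: 1·11 11·1  f→[1+11]=12
q^12  k|12↦f(k): 12:12 6:6 4:4 3:3 2:2 1:1  a_12=28
n=13: 13·1 1·13  f→[13+1]=14

8, 15, 13, 18, 12, 28, 14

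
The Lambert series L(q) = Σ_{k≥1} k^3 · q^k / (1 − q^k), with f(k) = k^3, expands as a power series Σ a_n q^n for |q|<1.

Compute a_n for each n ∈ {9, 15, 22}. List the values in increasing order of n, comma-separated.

757, 3528, 11988

[q^9] f(9)=729,f(3)=27,f(1)=1 ⇒ 757
d|15:{1,3,5,15}  Σf=1+27+125+3375=3528
n=22: 1·22 2·11 11·2 22·1  f→[1+8+1331+10648]=11988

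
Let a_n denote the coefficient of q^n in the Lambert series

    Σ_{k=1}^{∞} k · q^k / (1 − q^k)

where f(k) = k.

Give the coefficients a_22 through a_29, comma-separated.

36, 24, 60, 31, 42, 40, 56, 30

[q^22] f(22)=22,f(11)=11,f(2)=2,f(1)=1 ⇒ 36
q^23  k|23↦f(k): 1:1 23:23  a_23=24
[q^24] f(24)=24,f(12)=12,f(8)=8,f(6)=6,f(4)=4,f(3)=3,f(2)=2,f(1)=1 ⇒ 60
d|25:{1,5,25}  Σf=1+5+25=31
[q^26] f(26)=26,f(13)=13,f(2)=2,f(1)=1 ⇒ 42
n=27: 27·1 9·3 3·9 1·27  f→[27+9+3+1]=40
q^28  k|28↦f(k): 28:28 14:14 7:7 4:4 2:2 1:1  a_28=56
n=29: 29·1 1·29  f→[29+1]=30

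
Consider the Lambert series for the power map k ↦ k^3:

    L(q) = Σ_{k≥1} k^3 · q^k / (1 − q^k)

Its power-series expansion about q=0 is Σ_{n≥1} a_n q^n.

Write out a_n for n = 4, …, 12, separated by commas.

73, 126, 252, 344, 585, 757, 1134, 1332, 2044

q^4  k|4↦f(k): 4:64 2:8 1:1  a_4=73
d|5:{5,1}  Σf=125+1=126
q^6  k|6↦f(k): 6:216 3:27 2:8 1:1  a_6=252
[q^7] f(7)=343,f(1)=1 ⇒ 344
[q^8] f(1)=1,f(2)=8,f(4)=64,f(8)=512 ⇒ 585
q^9  k|9↦f(k): 9:729 3:27 1:1  a_9=757
[q^10] f(10)=1000,f(5)=125,f(2)=8,f(1)=1 ⇒ 1134
d|11:{1,11}  Σf=1+1331=1332
n=12: 12·1 6·2 4·3 3·4 2·6 1·12  f→[1728+216+64+27+8+1]=2044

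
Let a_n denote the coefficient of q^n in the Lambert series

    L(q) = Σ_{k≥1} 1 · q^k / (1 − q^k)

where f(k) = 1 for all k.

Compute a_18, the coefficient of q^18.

n=18: 1·18 2·9 3·6 6·3 9·2 18·1  f→[1+1+1+1+1+1]=6

a_18 = 6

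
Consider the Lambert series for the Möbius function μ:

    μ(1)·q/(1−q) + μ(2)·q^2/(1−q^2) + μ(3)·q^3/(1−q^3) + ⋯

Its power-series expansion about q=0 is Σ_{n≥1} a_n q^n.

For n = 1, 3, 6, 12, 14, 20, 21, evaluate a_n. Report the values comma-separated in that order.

1, 0, 0, 0, 0, 0, 0

q^1  k|1↦μ(k): 1:1  a_1=1
n=3: 3·1 1·3  μ→[(-1)+1]=0
n=6: 6·1 3·2 2·3 1·6  μ→[1+(-1)+(-1)+1]=0
n=12: 1·12 2·6 3·4 4·3 6·2 12·1  μ→[1+(-1)+(-1)+0+1+0]=0
[q^14] μ(14)=1,μ(7)=-1,μ(2)=-1,μ(1)=1 ⇒ 0
q^20  k|20↦μ(k): 1:1 2:-1 4:0 5:-1 10:1 20:0  a_20=0
[q^21] μ(21)=1,μ(7)=-1,μ(3)=-1,μ(1)=1 ⇒ 0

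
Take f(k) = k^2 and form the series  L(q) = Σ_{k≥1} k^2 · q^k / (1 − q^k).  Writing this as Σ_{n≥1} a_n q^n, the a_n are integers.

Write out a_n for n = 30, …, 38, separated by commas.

d|30:{30,15,10,6,5,3,2,1}  Σf=900+225+100+36+25+9+4+1=1300
q^31  k|31↦f(k): 1:1 31:961  a_31=962
[q^32] f(32)=1024,f(16)=256,f(8)=64,f(4)=16,f(2)=4,f(1)=1 ⇒ 1365
[q^33] f(33)=1089,f(11)=121,f(3)=9,f(1)=1 ⇒ 1220
q^34  k|34↦f(k): 34:1156 17:289 2:4 1:1  a_34=1450
q^35  k|35↦f(k): 35:1225 7:49 5:25 1:1  a_35=1300
q^36  k|36↦f(k): 36:1296 18:324 12:144 9:81 6:36 4:16 3:9 2:4 1:1  a_36=1911
q^37  k|37↦f(k): 37:1369 1:1  a_37=1370
n=38: 1·38 2·19 19·2 38·1  f→[1+4+361+1444]=1810

1300, 962, 1365, 1220, 1450, 1300, 1911, 1370, 1810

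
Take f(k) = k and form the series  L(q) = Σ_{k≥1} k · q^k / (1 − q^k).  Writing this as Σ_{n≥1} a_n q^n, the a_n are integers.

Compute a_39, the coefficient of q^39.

n=39: 1·39 3·13 13·3 39·1  f→[1+3+13+39]=56

a_39 = 56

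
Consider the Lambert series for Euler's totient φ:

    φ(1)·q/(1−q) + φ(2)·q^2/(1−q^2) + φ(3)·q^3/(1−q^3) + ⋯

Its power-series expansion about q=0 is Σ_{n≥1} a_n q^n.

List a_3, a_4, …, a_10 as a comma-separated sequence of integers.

n=3: 3·1 1·3  φ→[2+1]=3
n=4: 1·4 2·2 4·1  φ→[1+1+2]=4
q^5  k|5↦φ(k): 5:4 1:1  a_5=5
n=6: 6·1 3·2 2·3 1·6  φ→[2+2+1+1]=6
d|7:{7,1}  Σφ=6+1=7
[q^8] φ(1)=1,φ(2)=1,φ(4)=2,φ(8)=4 ⇒ 8
n=9: 1·9 3·3 9·1  φ→[1+2+6]=9
d|10:{1,2,5,10}  Σφ=1+1+4+4=10

3, 4, 5, 6, 7, 8, 9, 10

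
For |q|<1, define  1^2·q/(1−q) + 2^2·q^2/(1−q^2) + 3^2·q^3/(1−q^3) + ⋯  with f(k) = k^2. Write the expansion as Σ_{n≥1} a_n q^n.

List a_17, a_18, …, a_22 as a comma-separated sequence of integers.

290, 455, 362, 546, 500, 610

q^17  k|17↦f(k): 17:289 1:1  a_17=290
[q^18] f(1)=1,f(2)=4,f(3)=9,f(6)=36,f(9)=81,f(18)=324 ⇒ 455
d|19:{1,19}  Σf=1+361=362
[q^20] f(1)=1,f(2)=4,f(4)=16,f(5)=25,f(10)=100,f(20)=400 ⇒ 546
[q^21] f(21)=441,f(7)=49,f(3)=9,f(1)=1 ⇒ 500
n=22: 1·22 2·11 11·2 22·1  f→[1+4+121+484]=610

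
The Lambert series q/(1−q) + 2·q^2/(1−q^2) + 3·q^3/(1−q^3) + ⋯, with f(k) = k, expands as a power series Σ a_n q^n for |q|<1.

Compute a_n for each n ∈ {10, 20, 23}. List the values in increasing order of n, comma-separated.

q^10  k|10↦f(k): 10:10 5:5 2:2 1:1  a_10=18
q^20  k|20↦f(k): 20:20 10:10 5:5 4:4 2:2 1:1  a_20=42
n=23: 1·23 23·1  f→[1+23]=24

18, 42, 24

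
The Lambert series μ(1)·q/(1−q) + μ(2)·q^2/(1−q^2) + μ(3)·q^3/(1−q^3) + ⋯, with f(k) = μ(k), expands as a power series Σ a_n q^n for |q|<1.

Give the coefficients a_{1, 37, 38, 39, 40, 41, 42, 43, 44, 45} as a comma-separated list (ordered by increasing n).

1, 0, 0, 0, 0, 0, 0, 0, 0, 0

d|1:{1}  Σμ=1=1
d|37:{37,1}  Σμ=(-1)+1=0
q^38  k|38↦μ(k): 1:1 2:-1 19:-1 38:1  a_38=0
n=39: 1·39 3·13 13·3 39·1  μ→[1+(-1)+(-1)+1]=0
[q^40] μ(1)=1,μ(2)=-1,μ(4)=0,μ(5)=-1,μ(8)=0,μ(10)=1,μ(20)=0,μ(40)=0 ⇒ 0
d|41:{1,41}  Σμ=1+(-1)=0
n=42: 1·42 2·21 3·14 6·7 7·6 14·3 21·2 42·1  μ→[1+(-1)+(-1)+1+(-1)+1+1+(-1)]=0
q^43  k|43↦μ(k): 43:-1 1:1  a_43=0
n=44: 1·44 2·22 4·11 11·4 22·2 44·1  μ→[1+(-1)+0+(-1)+1+0]=0
q^45  k|45↦μ(k): 1:1 3:-1 5:-1 9:0 15:1 45:0  a_45=0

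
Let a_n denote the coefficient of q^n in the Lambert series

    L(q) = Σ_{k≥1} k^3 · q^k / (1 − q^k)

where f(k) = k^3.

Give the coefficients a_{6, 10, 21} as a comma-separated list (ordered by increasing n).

d|6:{6,3,2,1}  Σf=216+27+8+1=252
[q^10] f(1)=1,f(2)=8,f(5)=125,f(10)=1000 ⇒ 1134
n=21: 21·1 7·3 3·7 1·21  f→[9261+343+27+1]=9632

252, 1134, 9632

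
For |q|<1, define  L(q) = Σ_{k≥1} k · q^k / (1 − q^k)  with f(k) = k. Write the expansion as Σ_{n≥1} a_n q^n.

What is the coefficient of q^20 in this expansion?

n=20: 1·20 2·10 4·5 5·4 10·2 20·1  f→[1+2+4+5+10+20]=42

a_20 = 42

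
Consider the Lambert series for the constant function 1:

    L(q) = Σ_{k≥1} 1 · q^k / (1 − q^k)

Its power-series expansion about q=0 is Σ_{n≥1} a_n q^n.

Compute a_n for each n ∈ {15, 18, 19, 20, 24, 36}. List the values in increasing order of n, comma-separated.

4, 6, 2, 6, 8, 9

n=15: 1·15 3·5 5·3 15·1  f→[1+1+1+1]=4
[q^18] f(1)=1,f(2)=1,f(3)=1,f(6)=1,f(9)=1,f(18)=1 ⇒ 6
n=19: 19·1 1·19  f→[1+1]=2
q^20  k|20↦f(k): 20:1 10:1 5:1 4:1 2:1 1:1  a_20=6
[q^24] f(24)=1,f(12)=1,f(8)=1,f(6)=1,f(4)=1,f(3)=1,f(2)=1,f(1)=1 ⇒ 8
d|36:{36,18,12,9,6,4,3,2,1}  Σf=1+1+1+1+1+1+1+1+1=9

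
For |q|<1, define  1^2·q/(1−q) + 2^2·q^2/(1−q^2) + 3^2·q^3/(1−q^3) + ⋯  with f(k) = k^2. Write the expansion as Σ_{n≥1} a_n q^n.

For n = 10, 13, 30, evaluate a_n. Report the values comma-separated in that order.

130, 170, 1300

q^10  k|10↦f(k): 10:100 5:25 2:4 1:1  a_10=130
n=13: 13·1 1·13  f→[169+1]=170
q^30  k|30↦f(k): 1:1 2:4 3:9 5:25 6:36 10:100 15:225 30:900  a_30=1300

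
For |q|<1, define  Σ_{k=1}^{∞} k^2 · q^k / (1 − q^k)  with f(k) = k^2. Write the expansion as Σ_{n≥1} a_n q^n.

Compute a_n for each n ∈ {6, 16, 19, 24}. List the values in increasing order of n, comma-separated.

q^6  k|6↦f(k): 6:36 3:9 2:4 1:1  a_6=50
n=16: 1·16 2·8 4·4 8·2 16·1  f→[1+4+16+64+256]=341
[q^19] f(1)=1,f(19)=361 ⇒ 362
d|24:{1,2,3,4,6,8,12,24}  Σf=1+4+9+16+36+64+144+576=850

50, 341, 362, 850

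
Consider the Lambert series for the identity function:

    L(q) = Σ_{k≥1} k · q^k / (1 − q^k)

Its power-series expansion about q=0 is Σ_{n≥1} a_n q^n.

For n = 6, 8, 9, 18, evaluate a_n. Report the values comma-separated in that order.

12, 15, 13, 39

q^6  k|6↦f(k): 6:6 3:3 2:2 1:1  a_6=12
d|8:{1,2,4,8}  Σf=1+2+4+8=15
q^9  k|9↦f(k): 1:1 3:3 9:9  a_9=13
n=18: 1·18 2·9 3·6 6·3 9·2 18·1  f→[1+2+3+6+9+18]=39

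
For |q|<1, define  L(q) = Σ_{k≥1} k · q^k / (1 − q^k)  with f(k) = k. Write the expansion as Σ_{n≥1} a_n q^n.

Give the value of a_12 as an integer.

q^12  k|12↦f(k): 1:1 2:2 3:3 4:4 6:6 12:12  a_12=28

a_12 = 28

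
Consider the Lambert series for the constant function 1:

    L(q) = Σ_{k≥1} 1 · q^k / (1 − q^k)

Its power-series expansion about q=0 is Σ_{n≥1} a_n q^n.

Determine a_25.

a_25 = 3

q^25  k|25↦f(k): 1:1 5:1 25:1  a_25=3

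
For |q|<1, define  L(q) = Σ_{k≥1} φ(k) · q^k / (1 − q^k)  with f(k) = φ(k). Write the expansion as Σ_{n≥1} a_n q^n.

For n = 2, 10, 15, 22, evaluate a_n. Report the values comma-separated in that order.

[q^2] φ(1)=1,φ(2)=1 ⇒ 2
[q^10] φ(1)=1,φ(2)=1,φ(5)=4,φ(10)=4 ⇒ 10
n=15: 15·1 5·3 3·5 1·15  φ→[8+4+2+1]=15
n=22: 1·22 2·11 11·2 22·1  φ→[1+1+10+10]=22

2, 10, 15, 22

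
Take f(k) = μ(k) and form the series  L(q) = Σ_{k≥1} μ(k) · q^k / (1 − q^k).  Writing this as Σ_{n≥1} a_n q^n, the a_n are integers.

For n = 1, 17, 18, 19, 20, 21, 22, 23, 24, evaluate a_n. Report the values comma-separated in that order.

1, 0, 0, 0, 0, 0, 0, 0, 0

q^1  k|1↦μ(k): 1:1  a_1=1
[q^17] μ(17)=-1,μ(1)=1 ⇒ 0
d|18:{18,9,6,3,2,1}  Σμ=0+0+1+(-1)+(-1)+1=0
n=19: 19·1 1·19  μ→[(-1)+1]=0
[q^20] μ(1)=1,μ(2)=-1,μ(4)=0,μ(5)=-1,μ(10)=1,μ(20)=0 ⇒ 0
q^21  k|21↦μ(k): 21:1 7:-1 3:-1 1:1  a_21=0
q^22  k|22↦μ(k): 1:1 2:-1 11:-1 22:1  a_22=0
q^23  k|23↦μ(k): 23:-1 1:1  a_23=0
n=24: 24·1 12·2 8·3 6·4 4·6 3·8 2·12 1·24  μ→[0+0+0+1+0+(-1)+(-1)+1]=0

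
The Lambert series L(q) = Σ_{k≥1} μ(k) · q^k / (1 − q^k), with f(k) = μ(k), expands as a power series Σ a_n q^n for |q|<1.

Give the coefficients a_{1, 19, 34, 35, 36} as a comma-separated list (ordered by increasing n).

1, 0, 0, 0, 0

q^1  k|1↦μ(k): 1:1  a_1=1
[q^19] μ(1)=1,μ(19)=-1 ⇒ 0
n=34: 34·1 17·2 2·17 1·34  μ→[1+(-1)+(-1)+1]=0
n=35: 1·35 5·7 7·5 35·1  μ→[1+(-1)+(-1)+1]=0
q^36  k|36↦μ(k): 36:0 18:0 12:0 9:0 6:1 4:0 3:-1 2:-1 1:1  a_36=0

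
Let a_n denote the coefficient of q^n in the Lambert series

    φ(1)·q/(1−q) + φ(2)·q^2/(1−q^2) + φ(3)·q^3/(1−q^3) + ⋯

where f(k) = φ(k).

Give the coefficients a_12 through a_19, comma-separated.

q^12  k|12↦φ(k): 1:1 2:1 3:2 4:2 6:2 12:4  a_12=12
[q^13] φ(13)=12,φ(1)=1 ⇒ 13
d|14:{14,7,2,1}  Σφ=6+6+1+1=14
q^15  k|15↦φ(k): 1:1 3:2 5:4 15:8  a_15=15
q^16  k|16↦φ(k): 1:1 2:1 4:2 8:4 16:8  a_16=16
d|17:{1,17}  Σφ=1+16=17
n=18: 1·18 2·9 3·6 6·3 9·2 18·1  φ→[1+1+2+2+6+6]=18
q^19  k|19↦φ(k): 1:1 19:18  a_19=19

12, 13, 14, 15, 16, 17, 18, 19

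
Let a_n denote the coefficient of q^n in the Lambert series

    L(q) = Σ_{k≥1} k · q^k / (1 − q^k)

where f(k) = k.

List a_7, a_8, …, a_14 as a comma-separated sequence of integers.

8, 15, 13, 18, 12, 28, 14, 24

q^7  k|7↦f(k): 1:1 7:7  a_7=8
[q^8] f(8)=8,f(4)=4,f(2)=2,f(1)=1 ⇒ 15
d|9:{9,3,1}  Σf=9+3+1=13
[q^10] f(10)=10,f(5)=5,f(2)=2,f(1)=1 ⇒ 18
[q^11] f(11)=11,f(1)=1 ⇒ 12
d|12:{12,6,4,3,2,1}  Σf=12+6+4+3+2+1=28
d|13:{1,13}  Σf=1+13=14
n=14: 1·14 2·7 7·2 14·1  f→[1+2+7+14]=24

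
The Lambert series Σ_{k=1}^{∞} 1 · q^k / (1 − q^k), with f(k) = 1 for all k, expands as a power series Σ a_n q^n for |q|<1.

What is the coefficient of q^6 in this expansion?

a_6 = 4

[q^6] f(6)=1,f(3)=1,f(2)=1,f(1)=1 ⇒ 4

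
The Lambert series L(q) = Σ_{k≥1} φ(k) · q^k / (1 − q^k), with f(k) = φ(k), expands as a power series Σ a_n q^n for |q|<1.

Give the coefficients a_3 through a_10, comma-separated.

[q^3] φ(1)=1,φ(3)=2 ⇒ 3
d|4:{4,2,1}  Σφ=2+1+1=4
[q^5] φ(5)=4,φ(1)=1 ⇒ 5
[q^6] φ(6)=2,φ(3)=2,φ(2)=1,φ(1)=1 ⇒ 6
d|7:{1,7}  Σφ=1+6=7
[q^8] φ(1)=1,φ(2)=1,φ(4)=2,φ(8)=4 ⇒ 8
n=9: 9·1 3·3 1·9  φ→[6+2+1]=9
[q^10] φ(10)=4,φ(5)=4,φ(2)=1,φ(1)=1 ⇒ 10

3, 4, 5, 6, 7, 8, 9, 10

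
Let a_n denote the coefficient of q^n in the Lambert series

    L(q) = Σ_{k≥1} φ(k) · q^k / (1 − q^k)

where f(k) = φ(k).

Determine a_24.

q^24  k|24↦φ(k): 1:1 2:1 3:2 4:2 6:2 8:4 12:4 24:8  a_24=24

a_24 = 24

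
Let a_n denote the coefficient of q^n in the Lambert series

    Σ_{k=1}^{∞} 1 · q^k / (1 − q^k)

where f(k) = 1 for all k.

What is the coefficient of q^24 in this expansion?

a_24 = 8

q^24  k|24↦f(k): 24:1 12:1 8:1 6:1 4:1 3:1 2:1 1:1  a_24=8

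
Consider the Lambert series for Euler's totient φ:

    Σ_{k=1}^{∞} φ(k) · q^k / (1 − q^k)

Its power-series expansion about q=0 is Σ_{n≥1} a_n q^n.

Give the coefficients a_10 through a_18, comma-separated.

n=10: 10·1 5·2 2·5 1·10  φ→[4+4+1+1]=10
n=11: 11·1 1·11  φ→[10+1]=11
q^12  k|12↦φ(k): 12:4 6:2 4:2 3:2 2:1 1:1  a_12=12
[q^13] φ(13)=12,φ(1)=1 ⇒ 13
[q^14] φ(14)=6,φ(7)=6,φ(2)=1,φ(1)=1 ⇒ 14
[q^15] φ(1)=1,φ(3)=2,φ(5)=4,φ(15)=8 ⇒ 15
[q^16] φ(16)=8,φ(8)=4,φ(4)=2,φ(2)=1,φ(1)=1 ⇒ 16
d|17:{1,17}  Σφ=1+16=17
n=18: 18·1 9·2 6·3 3·6 2·9 1·18  φ→[6+6+2+2+1+1]=18

10, 11, 12, 13, 14, 15, 16, 17, 18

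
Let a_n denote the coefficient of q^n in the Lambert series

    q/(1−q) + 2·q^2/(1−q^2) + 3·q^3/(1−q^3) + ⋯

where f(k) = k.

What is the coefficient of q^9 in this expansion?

a_9 = 13

[q^9] f(9)=9,f(3)=3,f(1)=1 ⇒ 13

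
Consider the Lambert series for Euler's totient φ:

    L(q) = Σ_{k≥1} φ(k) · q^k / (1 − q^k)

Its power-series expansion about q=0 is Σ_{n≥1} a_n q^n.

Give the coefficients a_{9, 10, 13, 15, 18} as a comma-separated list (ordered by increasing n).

d|9:{1,3,9}  Σφ=1+2+6=9
d|10:{1,2,5,10}  Σφ=1+1+4+4=10
q^13  k|13↦φ(k): 13:12 1:1  a_13=13
q^15  k|15↦φ(k): 15:8 5:4 3:2 1:1  a_15=15
[q^18] φ(18)=6,φ(9)=6,φ(6)=2,φ(3)=2,φ(2)=1,φ(1)=1 ⇒ 18

9, 10, 13, 15, 18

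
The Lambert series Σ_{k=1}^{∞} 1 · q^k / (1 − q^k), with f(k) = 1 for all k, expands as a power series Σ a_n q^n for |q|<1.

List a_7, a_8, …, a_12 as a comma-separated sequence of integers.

2, 4, 3, 4, 2, 6

[q^7] f(7)=1,f(1)=1 ⇒ 2
[q^8] f(8)=1,f(4)=1,f(2)=1,f(1)=1 ⇒ 4
n=9: 9·1 3·3 1·9  f→[1+1+1]=3
q^10  k|10↦f(k): 1:1 2:1 5:1 10:1  a_10=4
d|11:{1,11}  Σf=1+1=2
d|12:{12,6,4,3,2,1}  Σf=1+1+1+1+1+1=6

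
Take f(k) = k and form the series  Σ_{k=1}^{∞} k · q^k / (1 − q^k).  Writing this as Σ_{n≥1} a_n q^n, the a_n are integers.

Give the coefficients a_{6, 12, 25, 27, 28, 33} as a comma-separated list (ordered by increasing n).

q^6  k|6↦f(k): 1:1 2:2 3:3 6:6  a_6=12
[q^12] f(1)=1,f(2)=2,f(3)=3,f(4)=4,f(6)=6,f(12)=12 ⇒ 28
[q^25] f(1)=1,f(5)=5,f(25)=25 ⇒ 31
[q^27] f(27)=27,f(9)=9,f(3)=3,f(1)=1 ⇒ 40
n=28: 1·28 2·14 4·7 7·4 14·2 28·1  f→[1+2+4+7+14+28]=56
n=33: 33·1 11·3 3·11 1·33  f→[33+11+3+1]=48

12, 28, 31, 40, 56, 48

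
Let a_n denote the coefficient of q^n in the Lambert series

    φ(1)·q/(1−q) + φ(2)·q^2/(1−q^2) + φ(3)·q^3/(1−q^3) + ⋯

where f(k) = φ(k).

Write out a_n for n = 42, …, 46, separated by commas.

d|42:{42,21,14,7,6,3,2,1}  Σφ=12+12+6+6+2+2+1+1=42
[q^43] φ(43)=42,φ(1)=1 ⇒ 43
n=44: 1·44 2·22 4·11 11·4 22·2 44·1  φ→[1+1+2+10+10+20]=44
n=45: 1·45 3·15 5·9 9·5 15·3 45·1  φ→[1+2+4+6+8+24]=45
n=46: 1·46 2·23 23·2 46·1  φ→[1+1+22+22]=46

42, 43, 44, 45, 46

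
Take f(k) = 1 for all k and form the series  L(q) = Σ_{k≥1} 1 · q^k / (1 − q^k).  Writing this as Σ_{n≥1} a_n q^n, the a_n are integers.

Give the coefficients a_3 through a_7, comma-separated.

d|3:{1,3}  Σf=1+1=2
n=4: 4·1 2·2 1·4  f→[1+1+1]=3
n=5: 1·5 5·1  f→[1+1]=2
n=6: 6·1 3·2 2·3 1·6  f→[1+1+1+1]=4
n=7: 1·7 7·1  f→[1+1]=2

2, 3, 2, 4, 2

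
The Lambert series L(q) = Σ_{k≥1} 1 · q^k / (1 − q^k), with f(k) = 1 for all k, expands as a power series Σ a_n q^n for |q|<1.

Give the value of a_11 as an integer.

a_11 = 2

n=11: 11·1 1·11  f→[1+1]=2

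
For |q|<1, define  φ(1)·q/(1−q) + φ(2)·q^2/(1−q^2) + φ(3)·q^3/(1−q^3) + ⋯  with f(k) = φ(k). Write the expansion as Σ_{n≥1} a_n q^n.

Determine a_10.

q^10  k|10↦φ(k): 10:4 5:4 2:1 1:1  a_10=10

a_10 = 10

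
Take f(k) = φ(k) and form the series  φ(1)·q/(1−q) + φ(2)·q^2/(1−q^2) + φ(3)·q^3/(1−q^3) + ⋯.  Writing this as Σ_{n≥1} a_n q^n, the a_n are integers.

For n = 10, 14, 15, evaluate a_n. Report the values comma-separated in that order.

n=10: 1·10 2·5 5·2 10·1  φ→[1+1+4+4]=10
n=14: 1·14 2·7 7·2 14·1  φ→[1+1+6+6]=14
d|15:{15,5,3,1}  Σφ=8+4+2+1=15

10, 14, 15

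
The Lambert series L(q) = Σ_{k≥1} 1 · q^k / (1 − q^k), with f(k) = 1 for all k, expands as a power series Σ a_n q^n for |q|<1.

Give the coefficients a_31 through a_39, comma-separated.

2, 6, 4, 4, 4, 9, 2, 4, 4

[q^31] f(1)=1,f(31)=1 ⇒ 2
[q^32] f(1)=1,f(2)=1,f(4)=1,f(8)=1,f(16)=1,f(32)=1 ⇒ 6
[q^33] f(1)=1,f(3)=1,f(11)=1,f(33)=1 ⇒ 4
n=34: 1·34 2·17 17·2 34·1  f→[1+1+1+1]=4
d|35:{35,7,5,1}  Σf=1+1+1+1=4
q^36  k|36↦f(k): 1:1 2:1 3:1 4:1 6:1 9:1 12:1 18:1 36:1  a_36=9
q^37  k|37↦f(k): 37:1 1:1  a_37=2
d|38:{1,2,19,38}  Σf=1+1+1+1=4
d|39:{39,13,3,1}  Σf=1+1+1+1=4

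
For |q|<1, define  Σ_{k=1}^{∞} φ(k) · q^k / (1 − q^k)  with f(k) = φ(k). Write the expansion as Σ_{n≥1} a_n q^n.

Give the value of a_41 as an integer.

n=41: 41·1 1·41  φ→[40+1]=41

a_41 = 41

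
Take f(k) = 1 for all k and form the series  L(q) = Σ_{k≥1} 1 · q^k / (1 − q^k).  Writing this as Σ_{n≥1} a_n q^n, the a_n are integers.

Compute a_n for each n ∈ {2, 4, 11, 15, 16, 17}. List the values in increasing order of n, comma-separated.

d|2:{2,1}  Σf=1+1=2
n=4: 4·1 2·2 1·4  f→[1+1+1]=3
n=11: 11·1 1·11  f→[1+1]=2
[q^15] f(1)=1,f(3)=1,f(5)=1,f(15)=1 ⇒ 4
q^16  k|16↦f(k): 1:1 2:1 4:1 8:1 16:1  a_16=5
[q^17] f(1)=1,f(17)=1 ⇒ 2

2, 3, 2, 4, 5, 2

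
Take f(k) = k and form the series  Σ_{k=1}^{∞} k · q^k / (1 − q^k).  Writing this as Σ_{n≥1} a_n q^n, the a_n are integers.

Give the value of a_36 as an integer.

a_36 = 91

[q^36] f(1)=1,f(2)=2,f(3)=3,f(4)=4,f(6)=6,f(9)=9,f(12)=12,f(18)=18,f(36)=36 ⇒ 91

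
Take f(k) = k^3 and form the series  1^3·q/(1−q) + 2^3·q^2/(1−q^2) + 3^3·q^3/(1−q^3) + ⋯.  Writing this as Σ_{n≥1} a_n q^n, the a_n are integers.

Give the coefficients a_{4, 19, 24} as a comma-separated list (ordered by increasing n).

n=4: 1·4 2·2 4·1  f→[1+8+64]=73
n=19: 19·1 1·19  f→[6859+1]=6860
[q^24] f(1)=1,f(2)=8,f(3)=27,f(4)=64,f(6)=216,f(8)=512,f(12)=1728,f(24)=13824 ⇒ 16380

73, 6860, 16380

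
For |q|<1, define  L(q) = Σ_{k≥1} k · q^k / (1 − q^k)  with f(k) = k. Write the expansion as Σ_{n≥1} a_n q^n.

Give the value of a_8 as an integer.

a_8 = 15

q^8  k|8↦f(k): 8:8 4:4 2:2 1:1  a_8=15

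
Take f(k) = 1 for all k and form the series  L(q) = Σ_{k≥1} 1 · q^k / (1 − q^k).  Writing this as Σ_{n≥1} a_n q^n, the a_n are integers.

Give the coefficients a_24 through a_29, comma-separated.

8, 3, 4, 4, 6, 2

q^24  k|24↦f(k): 24:1 12:1 8:1 6:1 4:1 3:1 2:1 1:1  a_24=8
n=25: 25·1 5·5 1·25  f→[1+1+1]=3
d|26:{1,2,13,26}  Σf=1+1+1+1=4
n=27: 27·1 9·3 3·9 1·27  f→[1+1+1+1]=4
q^28  k|28↦f(k): 28:1 14:1 7:1 4:1 2:1 1:1  a_28=6
q^29  k|29↦f(k): 1:1 29:1  a_29=2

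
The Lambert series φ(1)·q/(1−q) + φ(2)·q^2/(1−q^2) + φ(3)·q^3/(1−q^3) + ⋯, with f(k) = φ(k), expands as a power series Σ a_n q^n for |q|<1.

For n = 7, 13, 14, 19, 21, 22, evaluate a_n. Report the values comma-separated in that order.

[q^7] φ(1)=1,φ(7)=6 ⇒ 7
d|13:{1,13}  Σφ=1+12=13
q^14  k|14↦φ(k): 14:6 7:6 2:1 1:1  a_14=14
n=19: 1·19 19·1  φ→[1+18]=19
d|21:{1,3,7,21}  Σφ=1+2+6+12=21
n=22: 22·1 11·2 2·11 1·22  φ→[10+10+1+1]=22

7, 13, 14, 19, 21, 22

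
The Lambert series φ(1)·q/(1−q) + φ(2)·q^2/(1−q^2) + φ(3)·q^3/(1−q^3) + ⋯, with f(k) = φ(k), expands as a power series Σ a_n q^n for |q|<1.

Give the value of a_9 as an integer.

d|9:{1,3,9}  Σφ=1+2+6=9

a_9 = 9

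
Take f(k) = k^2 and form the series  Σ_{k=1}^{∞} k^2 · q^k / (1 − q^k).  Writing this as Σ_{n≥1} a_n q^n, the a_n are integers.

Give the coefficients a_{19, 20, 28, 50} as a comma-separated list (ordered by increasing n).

362, 546, 1050, 3255

d|19:{1,19}  Σf=1+361=362
n=20: 20·1 10·2 5·4 4·5 2·10 1·20  f→[400+100+25+16+4+1]=546
d|28:{28,14,7,4,2,1}  Σf=784+196+49+16+4+1=1050
[q^50] f(1)=1,f(2)=4,f(5)=25,f(10)=100,f(25)=625,f(50)=2500 ⇒ 3255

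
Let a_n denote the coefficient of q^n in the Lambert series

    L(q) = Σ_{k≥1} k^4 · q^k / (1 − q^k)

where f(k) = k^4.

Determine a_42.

n=42: 42·1 21·2 14·3 7·6 6·7 3·14 2·21 1·42  f→[3111696+194481+38416+2401+1296+81+16+1]=3348388

a_42 = 3348388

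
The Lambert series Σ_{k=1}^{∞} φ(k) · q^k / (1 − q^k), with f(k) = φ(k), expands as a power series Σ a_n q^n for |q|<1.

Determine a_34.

[q^34] φ(1)=1,φ(2)=1,φ(17)=16,φ(34)=16 ⇒ 34

a_34 = 34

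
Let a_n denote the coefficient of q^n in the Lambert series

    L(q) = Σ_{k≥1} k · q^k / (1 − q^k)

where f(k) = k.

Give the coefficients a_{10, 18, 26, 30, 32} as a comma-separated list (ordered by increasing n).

18, 39, 42, 72, 63

d|10:{1,2,5,10}  Σf=1+2+5+10=18
q^18  k|18↦f(k): 18:18 9:9 6:6 3:3 2:2 1:1  a_18=39
q^26  k|26↦f(k): 1:1 2:2 13:13 26:26  a_26=42
d|30:{30,15,10,6,5,3,2,1}  Σf=30+15+10+6+5+3+2+1=72
q^32  k|32↦f(k): 1:1 2:2 4:4 8:8 16:16 32:32  a_32=63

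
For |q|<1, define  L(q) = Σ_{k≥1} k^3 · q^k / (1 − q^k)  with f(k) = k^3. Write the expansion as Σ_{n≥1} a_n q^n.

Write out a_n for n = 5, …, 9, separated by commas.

d|5:{5,1}  Σf=125+1=126
n=6: 1·6 2·3 3·2 6·1  f→[1+8+27+216]=252
[q^7] f(7)=343,f(1)=1 ⇒ 344
[q^8] f(1)=1,f(2)=8,f(4)=64,f(8)=512 ⇒ 585
q^9  k|9↦f(k): 9:729 3:27 1:1  a_9=757

126, 252, 344, 585, 757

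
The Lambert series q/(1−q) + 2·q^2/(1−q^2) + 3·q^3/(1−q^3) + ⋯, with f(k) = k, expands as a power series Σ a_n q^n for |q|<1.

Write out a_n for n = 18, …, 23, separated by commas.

[q^18] f(1)=1,f(2)=2,f(3)=3,f(6)=6,f(9)=9,f(18)=18 ⇒ 39
n=19: 19·1 1·19  f→[19+1]=20
n=20: 1·20 2·10 4·5 5·4 10·2 20·1  f→[1+2+4+5+10+20]=42
[q^21] f(1)=1,f(3)=3,f(7)=7,f(21)=21 ⇒ 32
[q^22] f(1)=1,f(2)=2,f(11)=11,f(22)=22 ⇒ 36
[q^23] f(1)=1,f(23)=23 ⇒ 24

39, 20, 42, 32, 36, 24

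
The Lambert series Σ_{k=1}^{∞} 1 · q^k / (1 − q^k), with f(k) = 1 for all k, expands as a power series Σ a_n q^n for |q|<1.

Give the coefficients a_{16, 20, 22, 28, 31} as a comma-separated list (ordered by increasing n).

5, 6, 4, 6, 2

n=16: 1·16 2·8 4·4 8·2 16·1  f→[1+1+1+1+1]=5
n=20: 20·1 10·2 5·4 4·5 2·10 1·20  f→[1+1+1+1+1+1]=6
d|22:{22,11,2,1}  Σf=1+1+1+1=4
n=28: 1·28 2·14 4·7 7·4 14·2 28·1  f→[1+1+1+1+1+1]=6
n=31: 31·1 1·31  f→[1+1]=2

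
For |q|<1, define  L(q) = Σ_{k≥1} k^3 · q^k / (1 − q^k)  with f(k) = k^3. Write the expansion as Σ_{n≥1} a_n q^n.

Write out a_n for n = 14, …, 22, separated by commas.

d|14:{1,2,7,14}  Σf=1+8+343+2744=3096
n=15: 1·15 3·5 5·3 15·1  f→[1+27+125+3375]=3528
n=16: 1·16 2·8 4·4 8·2 16·1  f→[1+8+64+512+4096]=4681
n=17: 1·17 17·1  f→[1+4913]=4914
d|18:{1,2,3,6,9,18}  Σf=1+8+27+216+729+5832=6813
[q^19] f(19)=6859,f(1)=1 ⇒ 6860
q^20  k|20↦f(k): 1:1 2:8 4:64 5:125 10:1000 20:8000  a_20=9198
[q^21] f(21)=9261,f(7)=343,f(3)=27,f(1)=1 ⇒ 9632
[q^22] f(22)=10648,f(11)=1331,f(2)=8,f(1)=1 ⇒ 11988

3096, 3528, 4681, 4914, 6813, 6860, 9198, 9632, 11988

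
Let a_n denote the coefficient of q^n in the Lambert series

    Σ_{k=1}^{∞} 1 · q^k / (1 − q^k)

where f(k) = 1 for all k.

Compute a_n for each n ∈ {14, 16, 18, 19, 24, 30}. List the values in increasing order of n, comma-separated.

4, 5, 6, 2, 8, 8

d|14:{14,7,2,1}  Σf=1+1+1+1=4
d|16:{16,8,4,2,1}  Σf=1+1+1+1+1=5
q^18  k|18↦f(k): 1:1 2:1 3:1 6:1 9:1 18:1  a_18=6
[q^19] f(19)=1,f(1)=1 ⇒ 2
q^24  k|24↦f(k): 1:1 2:1 3:1 4:1 6:1 8:1 12:1 24:1  a_24=8
[q^30] f(1)=1,f(2)=1,f(3)=1,f(5)=1,f(6)=1,f(10)=1,f(15)=1,f(30)=1 ⇒ 8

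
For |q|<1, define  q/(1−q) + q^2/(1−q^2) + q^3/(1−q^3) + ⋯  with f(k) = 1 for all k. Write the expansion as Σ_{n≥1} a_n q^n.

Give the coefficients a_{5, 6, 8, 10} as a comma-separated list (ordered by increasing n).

d|5:{5,1}  Σf=1+1=2
d|6:{6,3,2,1}  Σf=1+1+1+1=4
[q^8] f(8)=1,f(4)=1,f(2)=1,f(1)=1 ⇒ 4
d|10:{10,5,2,1}  Σf=1+1+1+1=4

2, 4, 4, 4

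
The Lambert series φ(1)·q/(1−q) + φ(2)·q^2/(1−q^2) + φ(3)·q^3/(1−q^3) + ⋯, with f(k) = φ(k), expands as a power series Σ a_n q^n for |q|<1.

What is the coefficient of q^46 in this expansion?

q^46  k|46↦φ(k): 1:1 2:1 23:22 46:22  a_46=46

a_46 = 46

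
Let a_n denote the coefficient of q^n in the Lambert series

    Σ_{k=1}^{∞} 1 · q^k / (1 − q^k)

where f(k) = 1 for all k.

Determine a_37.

a_37 = 2

n=37: 1·37 37·1  f→[1+1]=2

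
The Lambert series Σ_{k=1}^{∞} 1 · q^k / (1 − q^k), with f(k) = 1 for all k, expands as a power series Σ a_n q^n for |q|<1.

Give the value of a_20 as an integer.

a_20 = 6

n=20: 1·20 2·10 4·5 5·4 10·2 20·1  f→[1+1+1+1+1+1]=6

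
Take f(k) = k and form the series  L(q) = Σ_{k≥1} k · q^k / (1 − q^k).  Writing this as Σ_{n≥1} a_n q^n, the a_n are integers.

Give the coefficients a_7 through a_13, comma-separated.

8, 15, 13, 18, 12, 28, 14

d|7:{1,7}  Σf=1+7=8
[q^8] f(1)=1,f(2)=2,f(4)=4,f(8)=8 ⇒ 15
[q^9] f(1)=1,f(3)=3,f(9)=9 ⇒ 13
d|10:{1,2,5,10}  Σf=1+2+5+10=18
q^11  k|11↦f(k): 1:1 11:11  a_11=12
n=12: 12·1 6·2 4·3 3·4 2·6 1·12  f→[12+6+4+3+2+1]=28
q^13  k|13↦f(k): 13:13 1:1  a_13=14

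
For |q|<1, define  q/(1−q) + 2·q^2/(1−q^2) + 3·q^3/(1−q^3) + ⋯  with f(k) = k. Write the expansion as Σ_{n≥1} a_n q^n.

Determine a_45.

q^45  k|45↦f(k): 1:1 3:3 5:5 9:9 15:15 45:45  a_45=78

a_45 = 78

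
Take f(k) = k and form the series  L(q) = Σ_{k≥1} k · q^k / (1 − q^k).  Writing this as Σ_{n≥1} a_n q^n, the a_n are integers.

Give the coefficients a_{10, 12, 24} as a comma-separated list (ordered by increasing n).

18, 28, 60

q^10  k|10↦f(k): 1:1 2:2 5:5 10:10  a_10=18
d|12:{12,6,4,3,2,1}  Σf=12+6+4+3+2+1=28
n=24: 1·24 2·12 3·8 4·6 6·4 8·3 12·2 24·1  f→[1+2+3+4+6+8+12+24]=60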